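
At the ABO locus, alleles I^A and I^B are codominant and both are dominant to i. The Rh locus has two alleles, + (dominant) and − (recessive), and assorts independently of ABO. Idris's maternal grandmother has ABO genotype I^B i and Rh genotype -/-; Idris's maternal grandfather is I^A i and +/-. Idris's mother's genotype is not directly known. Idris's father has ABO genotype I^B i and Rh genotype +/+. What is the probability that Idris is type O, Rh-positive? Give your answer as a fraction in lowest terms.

1/4

Idris's mother's ABO genotype from I^B i × I^A i: 1/4 I^A I^B, 1/4 I^A i, 1/4 I^B i, 1/4 i i.
Crossing each possibility with the father I^B i and summing P(type O): 1/4·0 + 1/4·1/4 + 1/4·1/4 + 1/4·1/2 = 1/4.
Similarly for Rh via the mother's Rh distribution: P(Rh+) = 1.
Independent loci: 1/4 × 1 = 1/4.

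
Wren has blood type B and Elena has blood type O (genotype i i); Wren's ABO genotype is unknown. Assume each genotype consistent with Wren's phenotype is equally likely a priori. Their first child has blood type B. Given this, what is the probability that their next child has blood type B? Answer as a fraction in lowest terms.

5/6

Possible genotypes: Wren ∈ {I^B I^B, I^B i}; Elena ∈ {i i}.
Weight each parental genotype pair by prior × P(type-B child):
  I^B I^B × i i: posterior weight 2/3; P(next child type B) = 1.
  I^B i × i i: posterior weight 1/3; P(next child type B) = 1/2.
Weighted sum = 5/6.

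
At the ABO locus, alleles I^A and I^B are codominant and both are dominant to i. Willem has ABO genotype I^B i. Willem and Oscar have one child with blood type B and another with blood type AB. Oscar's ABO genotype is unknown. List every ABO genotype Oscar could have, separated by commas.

For each candidate genotype of Oscar, check whether crossing it with I^B i can produce every observed child phenotype.
  I^A I^A → possible child types {A, AB} ✗
  I^A I^B → possible child types {A, B, AB} ✓
  I^A i → possible child types {O, A, B, AB} ✓
  I^B I^B → possible child types {B} ✗
  I^B i → possible child types {O, B} ✗
  i i → possible child types {O, B} ✗

I^A I^B, I^A i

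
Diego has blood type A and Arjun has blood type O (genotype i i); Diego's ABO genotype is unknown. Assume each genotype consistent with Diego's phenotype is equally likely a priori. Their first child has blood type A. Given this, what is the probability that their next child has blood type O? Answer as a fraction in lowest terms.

Possible genotypes: Diego ∈ {I^A I^A, I^A i}; Arjun ∈ {i i}.
Weight each parental genotype pair by prior × P(type-A child):
  I^A I^A × i i: posterior weight 2/3; P(next child type O) = 0.
  I^A i × i i: posterior weight 1/3; P(next child type O) = 1/2.
Weighted sum = 1/6.

1/6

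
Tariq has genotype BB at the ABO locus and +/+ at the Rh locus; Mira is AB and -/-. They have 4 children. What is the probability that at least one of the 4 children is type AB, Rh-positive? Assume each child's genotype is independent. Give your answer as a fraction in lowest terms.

ABO cross BB × AB → 1/2 B, 1/2 AB.
Rh cross +/+ × -/- → 1 Rh+; so P(type AB, Rh-positive) = 1/2 × 1 = 1/2 per child.
P(none) = (1/2)^4 = 1/16; P(at least one) = 1 − 1/16 = 15/16.

15/16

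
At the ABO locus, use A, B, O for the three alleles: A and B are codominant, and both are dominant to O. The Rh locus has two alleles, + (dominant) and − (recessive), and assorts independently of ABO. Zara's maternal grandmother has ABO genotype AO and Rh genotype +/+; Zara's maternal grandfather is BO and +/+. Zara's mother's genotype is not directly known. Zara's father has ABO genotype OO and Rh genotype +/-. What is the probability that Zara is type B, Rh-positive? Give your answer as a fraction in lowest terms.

Zara's mother's ABO genotype from AO × BO: 1/4 AB, 1/4 AO, 1/4 BO, 1/4 OO.
Crossing each possibility with the father OO and summing P(type B): 1/4·1/2 + 1/4·0 + 1/4·1/2 + 1/4·0 = 1/4.
Similarly for Rh via the mother's Rh distribution: P(Rh+) = 1.
Independent loci: 1/4 × 1 = 1/4.

1/4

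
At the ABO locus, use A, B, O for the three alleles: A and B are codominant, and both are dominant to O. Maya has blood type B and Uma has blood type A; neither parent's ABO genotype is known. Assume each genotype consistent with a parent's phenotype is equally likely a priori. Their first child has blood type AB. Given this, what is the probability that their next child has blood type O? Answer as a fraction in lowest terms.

1/36

Possible genotypes: Maya ∈ {BB, BO}; Uma ∈ {AA, AO}.
Weight each parental genotype pair by prior × P(type-AB child):
  BB × AA: posterior weight 4/9; P(next child type O) = 0.
  BB × AO: posterior weight 2/9; P(next child type O) = 0.
  BO × AA: posterior weight 2/9; P(next child type O) = 0.
  BO × AO: posterior weight 1/9; P(next child type O) = 1/4.
Weighted sum = 1/36.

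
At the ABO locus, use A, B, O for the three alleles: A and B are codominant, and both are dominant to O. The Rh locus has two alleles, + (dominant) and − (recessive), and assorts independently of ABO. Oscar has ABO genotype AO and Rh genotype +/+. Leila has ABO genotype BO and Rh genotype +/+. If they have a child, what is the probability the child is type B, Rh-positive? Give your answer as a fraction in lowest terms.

1/4

ABO cross AO × BO → offspring phenotypes: 1/4 O, 1/4 A, 1/4 B, 1/4 AB.
Rh cross +/+ × +/+ → 1 Rh+.
Independent loci: P(type B, Rh-positive) = 1/4 × 1 = 1/4.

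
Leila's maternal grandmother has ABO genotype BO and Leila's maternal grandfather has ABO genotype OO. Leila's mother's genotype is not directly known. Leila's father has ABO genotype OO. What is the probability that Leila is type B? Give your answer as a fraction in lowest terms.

1/4

Leila's mother's ABO genotype from BO × OO: 1/2 BO, 1/2 OO.
Crossing each possibility with the father OO and summing P(type B): 1/2·1/2 + 1/2·0 = 1/4.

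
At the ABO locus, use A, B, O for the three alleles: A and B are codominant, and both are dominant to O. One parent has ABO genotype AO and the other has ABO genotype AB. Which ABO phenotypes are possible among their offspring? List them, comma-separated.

A, B, AB

Gametes from AO × AB give offspring ABO genotypes AA, AB, AO, BO, i.e. phenotypes A, B, AB.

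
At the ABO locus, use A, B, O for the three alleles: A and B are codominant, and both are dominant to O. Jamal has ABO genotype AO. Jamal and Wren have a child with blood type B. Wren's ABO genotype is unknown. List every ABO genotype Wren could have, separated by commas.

For each candidate genotype of Wren, check whether crossing it with AO can produce every observed child phenotype.
  AA → possible child types {A} ✗
  AB → possible child types {A, B, AB} ✓
  AO → possible child types {O, A} ✗
  BB → possible child types {B, AB} ✓
  BO → possible child types {O, A, B, AB} ✓
  OO → possible child types {O, A} ✗

AB, BB, BO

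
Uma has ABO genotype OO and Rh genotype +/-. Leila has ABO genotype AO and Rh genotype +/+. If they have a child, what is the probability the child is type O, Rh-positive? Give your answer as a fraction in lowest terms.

ABO cross OO × AO → offspring phenotypes: 1/2 O, 1/2 A.
Rh cross +/- × +/+ → 1 Rh+.
Independent loci: P(type O, Rh-positive) = 1/2 × 1 = 1/2.

1/2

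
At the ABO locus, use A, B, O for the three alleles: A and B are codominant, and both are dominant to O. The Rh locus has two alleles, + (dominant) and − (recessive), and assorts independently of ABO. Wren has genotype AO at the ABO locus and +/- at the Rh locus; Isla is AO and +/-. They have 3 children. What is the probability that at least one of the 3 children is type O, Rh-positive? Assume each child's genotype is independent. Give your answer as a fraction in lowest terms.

ABO cross AO × AO → 1/4 O, 3/4 A.
Rh cross +/- × +/- → 3/4 Rh+, 1/4 Rh-; so P(type O, Rh-positive) = 1/4 × 3/4 = 3/16 per child.
P(none) = (13/16)^3 = 2197/4096; P(at least one) = 1 − 2197/4096 = 1899/4096.

1899/4096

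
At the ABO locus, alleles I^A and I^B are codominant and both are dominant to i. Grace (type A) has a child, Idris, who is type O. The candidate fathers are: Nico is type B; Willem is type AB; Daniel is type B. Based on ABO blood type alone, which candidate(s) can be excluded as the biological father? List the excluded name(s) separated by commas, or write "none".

A candidate is excluded only if no genotype consistent with his phenotype could produce a type O child with a type A mother.
Willem (type AB): no genotype consistent with that phenotype can produce a type-O child with a type-A mother.

Willem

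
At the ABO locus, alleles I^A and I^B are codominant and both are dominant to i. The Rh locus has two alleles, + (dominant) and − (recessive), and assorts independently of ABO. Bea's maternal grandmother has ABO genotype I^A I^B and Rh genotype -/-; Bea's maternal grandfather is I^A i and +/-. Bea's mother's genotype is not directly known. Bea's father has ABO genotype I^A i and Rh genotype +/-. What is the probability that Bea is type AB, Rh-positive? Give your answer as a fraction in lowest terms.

5/64

Bea's mother's ABO genotype from I^A I^B × I^A i: 1/4 I^A I^A, 1/4 I^A I^B, 1/4 I^A i, 1/4 I^B i.
Crossing each possibility with the father I^A i and summing P(type AB): 1/4·0 + 1/4·1/4 + 1/4·0 + 1/4·1/4 = 1/8.
Similarly for Rh via the mother's Rh distribution: P(Rh+) = 5/8.
Independent loci: 1/8 × 5/8 = 5/64.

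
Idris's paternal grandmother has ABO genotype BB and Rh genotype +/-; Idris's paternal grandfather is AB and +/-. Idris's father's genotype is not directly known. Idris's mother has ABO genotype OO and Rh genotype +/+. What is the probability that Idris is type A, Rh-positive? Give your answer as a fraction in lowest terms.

Idris's father's ABO genotype from BB × AB: 1/2 AB, 1/2 BB.
Crossing each possibility with the mother OO and summing P(type A): 1/2·1/2 + 1/2·0 = 1/4.
Similarly for Rh via the father's Rh distribution: P(Rh+) = 1.
Independent loci: 1/4 × 1 = 1/4.

1/4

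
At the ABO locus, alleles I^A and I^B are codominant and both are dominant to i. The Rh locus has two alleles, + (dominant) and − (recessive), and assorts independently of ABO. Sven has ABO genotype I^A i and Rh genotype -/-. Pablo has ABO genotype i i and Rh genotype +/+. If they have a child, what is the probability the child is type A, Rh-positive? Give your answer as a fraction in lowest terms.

ABO cross I^A i × i i → offspring phenotypes: 1/2 O, 1/2 A.
Rh cross -/- × +/+ → 1 Rh+.
Independent loci: P(type A, Rh-positive) = 1/2 × 1 = 1/2.

1/2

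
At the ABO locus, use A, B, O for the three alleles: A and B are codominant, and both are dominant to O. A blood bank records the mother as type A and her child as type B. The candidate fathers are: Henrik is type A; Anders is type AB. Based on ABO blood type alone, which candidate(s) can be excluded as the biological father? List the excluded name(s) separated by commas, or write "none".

A candidate is excluded only if no genotype consistent with his phenotype could produce a type B child with a type A mother.
Henrik (type A): no genotype consistent with that phenotype can produce a type-B child with a type-A mother.

Henrik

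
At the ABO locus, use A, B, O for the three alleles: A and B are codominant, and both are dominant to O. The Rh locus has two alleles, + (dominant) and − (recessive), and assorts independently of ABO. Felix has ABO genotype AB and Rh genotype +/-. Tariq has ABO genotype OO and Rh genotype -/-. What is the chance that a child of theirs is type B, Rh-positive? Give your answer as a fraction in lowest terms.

1/4

ABO cross AB × OO → offspring phenotypes: 1/2 A, 1/2 B.
Rh cross +/- × -/- → 1/2 Rh+, 1/2 Rh-.
Independent loci: P(type B, Rh-positive) = 1/2 × 1/2 = 1/4.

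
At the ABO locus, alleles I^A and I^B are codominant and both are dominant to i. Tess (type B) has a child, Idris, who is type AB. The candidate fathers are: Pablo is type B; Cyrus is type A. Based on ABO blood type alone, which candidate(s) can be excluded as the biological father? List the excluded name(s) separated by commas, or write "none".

Pablo

A candidate is excluded only if no genotype consistent with his phenotype could produce a type AB child with a type B mother.
Pablo (type B): no genotype consistent with that phenotype can produce a type-AB child with a type-B mother.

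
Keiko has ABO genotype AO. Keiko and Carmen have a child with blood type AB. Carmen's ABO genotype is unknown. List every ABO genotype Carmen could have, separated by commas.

For each candidate genotype of Carmen, check whether crossing it with AO can produce every observed child phenotype.
  AA → possible child types {A} ✗
  AB → possible child types {A, B, AB} ✓
  AO → possible child types {O, A} ✗
  BB → possible child types {B, AB} ✓
  BO → possible child types {O, A, B, AB} ✓
  OO → possible child types {O, A} ✗

AB, BB, BO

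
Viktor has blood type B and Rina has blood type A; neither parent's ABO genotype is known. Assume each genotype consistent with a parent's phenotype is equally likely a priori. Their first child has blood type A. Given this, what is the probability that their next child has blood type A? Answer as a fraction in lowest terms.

Possible genotypes: Viktor ∈ {BB, BO}; Rina ∈ {AA, AO}.
Weight each parental genotype pair by prior × P(type-A child):
  BO × AA: posterior weight 2/3; P(next child type A) = 1/2.
  BO × AO: posterior weight 1/3; P(next child type A) = 1/4.
Weighted sum = 5/12.

5/12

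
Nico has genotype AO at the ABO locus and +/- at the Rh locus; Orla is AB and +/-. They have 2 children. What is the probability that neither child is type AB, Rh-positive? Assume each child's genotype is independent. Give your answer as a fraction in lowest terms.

ABO cross AO × AB → 1/2 A, 1/4 B, 1/4 AB.
Rh cross +/- × +/- → 3/4 Rh+, 1/4 Rh-; so P(type AB, Rh-positive) = 1/4 × 3/4 = 3/16 per child.
P(not type AB, Rh-positive) = 13/16 for one child; (13/16)^2 = 169/256.

169/256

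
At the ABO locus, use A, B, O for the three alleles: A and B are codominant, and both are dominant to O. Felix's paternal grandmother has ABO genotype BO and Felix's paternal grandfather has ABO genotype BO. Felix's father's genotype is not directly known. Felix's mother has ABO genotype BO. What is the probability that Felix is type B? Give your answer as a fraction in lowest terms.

3/4

Felix's father's ABO genotype from BO × BO: 1/4 BB, 1/2 BO, 1/4 OO.
Crossing each possibility with the mother BO and summing P(type B): 1/4·1 + 1/2·3/4 + 1/4·1/2 = 3/4.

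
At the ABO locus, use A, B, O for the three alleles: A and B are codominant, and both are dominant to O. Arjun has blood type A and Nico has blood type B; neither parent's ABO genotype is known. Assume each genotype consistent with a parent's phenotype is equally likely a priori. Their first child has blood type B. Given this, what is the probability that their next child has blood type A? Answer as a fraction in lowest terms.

1/12

Possible genotypes: Arjun ∈ {AA, AO}; Nico ∈ {BB, BO}.
Weight each parental genotype pair by prior × P(type-B child):
  AO × BB: posterior weight 2/3; P(next child type A) = 0.
  AO × BO: posterior weight 1/3; P(next child type A) = 1/4.
Weighted sum = 1/12.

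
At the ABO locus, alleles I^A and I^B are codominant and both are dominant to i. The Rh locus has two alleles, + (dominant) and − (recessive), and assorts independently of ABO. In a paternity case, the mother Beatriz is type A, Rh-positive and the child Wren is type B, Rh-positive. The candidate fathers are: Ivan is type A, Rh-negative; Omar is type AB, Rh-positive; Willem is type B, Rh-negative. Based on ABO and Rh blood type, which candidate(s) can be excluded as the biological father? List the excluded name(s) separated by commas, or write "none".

Ivan

A candidate is excluded only if no genotype consistent with his phenotype could produce a type B, Rh-positive child with a type A, Rh-positive mother.
Ivan (type A, Rh-): no genotype consistent with that phenotype can produce a type-B Rh+ child with a type-A mother.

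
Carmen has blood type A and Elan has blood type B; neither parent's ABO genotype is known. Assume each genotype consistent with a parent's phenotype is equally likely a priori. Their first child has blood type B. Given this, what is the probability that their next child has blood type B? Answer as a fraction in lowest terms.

Possible genotypes: Carmen ∈ {AA, AO}; Elan ∈ {BB, BO}.
Weight each parental genotype pair by prior × P(type-B child):
  AO × BB: posterior weight 2/3; P(next child type B) = 1/2.
  AO × BO: posterior weight 1/3; P(next child type B) = 1/4.
Weighted sum = 5/12.

5/12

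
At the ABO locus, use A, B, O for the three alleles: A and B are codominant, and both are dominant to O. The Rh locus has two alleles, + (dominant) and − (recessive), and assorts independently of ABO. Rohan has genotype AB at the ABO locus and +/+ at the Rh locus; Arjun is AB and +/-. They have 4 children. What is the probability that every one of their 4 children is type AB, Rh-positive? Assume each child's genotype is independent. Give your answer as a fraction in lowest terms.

1/16

ABO cross AB × AB → 1/4 A, 1/4 B, 1/2 AB.
Rh cross +/+ × +/- → 1 Rh+; so P(type AB, Rh-positive) = 1/2 × 1 = 1/2 per child.
All 4 independent: (1/2)^4 = 1/16.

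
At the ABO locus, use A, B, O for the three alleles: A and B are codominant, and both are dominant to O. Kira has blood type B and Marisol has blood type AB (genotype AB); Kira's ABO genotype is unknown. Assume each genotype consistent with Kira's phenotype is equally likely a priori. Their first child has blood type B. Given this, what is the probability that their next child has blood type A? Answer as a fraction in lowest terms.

Possible genotypes: Kira ∈ {BB, BO}; Marisol ∈ {AB}.
Weight each parental genotype pair by prior × P(type-B child):
  BB × AB: posterior weight 1/2; P(next child type A) = 0.
  BO × AB: posterior weight 1/2; P(next child type A) = 1/4.
Weighted sum = 1/8.

1/8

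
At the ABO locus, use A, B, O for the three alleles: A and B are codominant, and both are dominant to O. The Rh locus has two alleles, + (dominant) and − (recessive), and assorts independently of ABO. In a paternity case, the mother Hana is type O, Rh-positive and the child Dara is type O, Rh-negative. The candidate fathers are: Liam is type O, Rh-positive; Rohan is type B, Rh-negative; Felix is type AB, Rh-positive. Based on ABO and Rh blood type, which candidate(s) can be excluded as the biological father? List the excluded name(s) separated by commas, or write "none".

A candidate is excluded only if no genotype consistent with his phenotype could produce a type O, Rh-negative child with a type O, Rh-positive mother.
Felix (type AB, Rh+): no genotype consistent with that phenotype can produce a type-O Rh- child with a type-O mother.

Felix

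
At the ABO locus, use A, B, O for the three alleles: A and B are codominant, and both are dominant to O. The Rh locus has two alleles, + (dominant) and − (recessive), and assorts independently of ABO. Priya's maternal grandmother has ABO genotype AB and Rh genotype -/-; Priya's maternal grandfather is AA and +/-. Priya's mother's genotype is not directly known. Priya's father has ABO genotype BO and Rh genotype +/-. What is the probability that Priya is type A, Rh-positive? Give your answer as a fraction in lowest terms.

15/64

Priya's mother's ABO genotype from AB × AA: 1/2 AA, 1/2 AB.
Crossing each possibility with the father BO and summing P(type A): 1/2·1/2 + 1/2·1/4 = 3/8.
Similarly for Rh via the mother's Rh distribution: P(Rh+) = 5/8.
Independent loci: 3/8 × 5/8 = 15/64.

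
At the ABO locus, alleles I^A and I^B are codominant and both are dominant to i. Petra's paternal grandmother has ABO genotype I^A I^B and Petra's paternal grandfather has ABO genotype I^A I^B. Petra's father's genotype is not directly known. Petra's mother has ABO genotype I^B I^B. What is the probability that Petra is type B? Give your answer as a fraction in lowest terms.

1/2

Petra's father's ABO genotype from I^A I^B × I^A I^B: 1/4 I^A I^A, 1/2 I^A I^B, 1/4 I^B I^B.
Crossing each possibility with the mother I^B I^B and summing P(type B): 1/4·0 + 1/2·1/2 + 1/4·1 = 1/2.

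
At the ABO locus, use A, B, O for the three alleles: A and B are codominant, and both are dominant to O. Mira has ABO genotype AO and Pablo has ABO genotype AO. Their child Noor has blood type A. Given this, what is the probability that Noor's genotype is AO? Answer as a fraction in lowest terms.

2/3

Cross AO × AO → 1/4 AA, 1/2 AO, 1/4 OO.
Type-A genotypes among offspring: AA (1/4), AO (1/2); total 3/4.
P(AO | type A) = (1/2) / (3/4) = 2/3.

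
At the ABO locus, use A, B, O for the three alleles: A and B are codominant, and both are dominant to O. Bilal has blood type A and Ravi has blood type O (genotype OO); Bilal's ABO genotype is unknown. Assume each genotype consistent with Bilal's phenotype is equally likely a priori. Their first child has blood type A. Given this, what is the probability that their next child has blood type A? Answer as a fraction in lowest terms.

5/6

Possible genotypes: Bilal ∈ {AA, AO}; Ravi ∈ {OO}.
Weight each parental genotype pair by prior × P(type-A child):
  AA × OO: posterior weight 2/3; P(next child type A) = 1.
  AO × OO: posterior weight 1/3; P(next child type A) = 1/2.
Weighted sum = 5/6.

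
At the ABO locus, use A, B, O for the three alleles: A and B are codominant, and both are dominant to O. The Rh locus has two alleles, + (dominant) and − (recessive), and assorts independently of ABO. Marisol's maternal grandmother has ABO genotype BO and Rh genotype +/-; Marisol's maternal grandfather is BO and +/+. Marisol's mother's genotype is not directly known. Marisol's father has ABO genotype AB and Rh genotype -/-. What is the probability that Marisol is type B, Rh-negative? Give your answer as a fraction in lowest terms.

Marisol's mother's ABO genotype from BO × BO: 1/4 BB, 1/2 BO, 1/4 OO.
Crossing each possibility with the father AB and summing P(type B): 1/4·1/2 + 1/2·1/2 + 1/4·1/2 = 1/2.
Similarly for Rh via the mother's Rh distribution: P(Rh-) = 1/4.
Independent loci: 1/2 × 1/4 = 1/8.

1/8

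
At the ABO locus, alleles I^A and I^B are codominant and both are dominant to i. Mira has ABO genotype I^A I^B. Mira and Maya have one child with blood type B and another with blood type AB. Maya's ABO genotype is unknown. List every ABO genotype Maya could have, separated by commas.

For each candidate genotype of Maya, check whether crossing it with I^A I^B can produce every observed child phenotype.
  I^A I^A → possible child types {A, AB} ✗
  I^A I^B → possible child types {A, B, AB} ✓
  I^A i → possible child types {A, B, AB} ✓
  I^B I^B → possible child types {B, AB} ✓
  I^B i → possible child types {A, B, AB} ✓
  i i → possible child types {A, B} ✗

I^A I^B, I^A i, I^B I^B, I^B i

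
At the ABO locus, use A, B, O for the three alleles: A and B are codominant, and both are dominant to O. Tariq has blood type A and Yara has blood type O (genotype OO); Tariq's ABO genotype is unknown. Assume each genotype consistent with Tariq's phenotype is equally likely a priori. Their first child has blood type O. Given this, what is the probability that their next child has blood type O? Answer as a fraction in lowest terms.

Possible genotypes: Tariq ∈ {AA, AO}; Yara ∈ {OO}.
Weight each parental genotype pair by prior × P(type-O child):
  AO × OO: posterior weight 1; P(next child type O) = 1/2.
Weighted sum = 1/2.

1/2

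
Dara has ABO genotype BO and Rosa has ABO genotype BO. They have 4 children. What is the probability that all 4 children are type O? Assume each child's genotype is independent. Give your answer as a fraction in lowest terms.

1/256

ABO cross BO × BO → 1/4 O, 3/4 B.
So P(type O) = 1/4 per child.
All 4 independent: (1/4)^4 = 1/256.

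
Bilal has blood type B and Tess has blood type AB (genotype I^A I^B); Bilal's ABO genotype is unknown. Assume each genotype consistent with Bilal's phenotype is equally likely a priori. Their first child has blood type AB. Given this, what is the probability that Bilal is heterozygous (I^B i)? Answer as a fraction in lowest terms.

Possible genotypes: Bilal ∈ {I^B I^B, I^B i}; Tess ∈ {I^A I^B}.
Weight each parental genotype pair by prior × P(type-AB child):
  I^B I^B × I^A I^B: posterior weight 2/3.
  I^B i × I^A I^B: posterior weight 1/3.
Sum the posterior weight over pairs where Bilal is I^B i: 1/3.

1/3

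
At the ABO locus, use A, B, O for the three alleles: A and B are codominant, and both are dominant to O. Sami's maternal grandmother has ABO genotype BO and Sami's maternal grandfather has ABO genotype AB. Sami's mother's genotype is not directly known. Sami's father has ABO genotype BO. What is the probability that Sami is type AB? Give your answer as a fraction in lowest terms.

1/8

Sami's mother's ABO genotype from BO × AB: 1/4 AB, 1/4 AO, 1/4 BB, 1/4 BO.
Crossing each possibility with the father BO and summing P(type AB): 1/4·1/4 + 1/4·1/4 + 1/4·0 + 1/4·0 = 1/8.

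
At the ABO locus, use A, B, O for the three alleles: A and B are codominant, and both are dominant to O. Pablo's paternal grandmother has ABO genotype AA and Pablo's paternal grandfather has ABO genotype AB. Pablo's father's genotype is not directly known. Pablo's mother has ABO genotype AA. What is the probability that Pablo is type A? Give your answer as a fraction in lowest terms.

Pablo's father's ABO genotype from AA × AB: 1/2 AA, 1/2 AB.
Crossing each possibility with the mother AA and summing P(type A): 1/2·1 + 1/2·1/2 = 3/4.

3/4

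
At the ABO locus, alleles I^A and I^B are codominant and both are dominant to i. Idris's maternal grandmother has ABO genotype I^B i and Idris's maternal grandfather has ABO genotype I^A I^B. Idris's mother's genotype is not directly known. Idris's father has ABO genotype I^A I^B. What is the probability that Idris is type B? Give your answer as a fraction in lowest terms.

3/8

Idris's mother's ABO genotype from I^B i × I^A I^B: 1/4 I^A I^B, 1/4 I^A i, 1/4 I^B I^B, 1/4 I^B i.
Crossing each possibility with the father I^A I^B and summing P(type B): 1/4·1/4 + 1/4·1/4 + 1/4·1/2 + 1/4·1/2 = 3/8.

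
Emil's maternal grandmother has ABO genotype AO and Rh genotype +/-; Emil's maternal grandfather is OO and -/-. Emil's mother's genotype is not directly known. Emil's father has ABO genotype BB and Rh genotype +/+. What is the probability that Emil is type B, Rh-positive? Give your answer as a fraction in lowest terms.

3/4

Emil's mother's ABO genotype from AO × OO: 1/2 AO, 1/2 OO.
Crossing each possibility with the father BB and summing P(type B): 1/2·1/2 + 1/2·1 = 3/4.
Similarly for Rh via the mother's Rh distribution: P(Rh+) = 1.
Independent loci: 3/4 × 1 = 3/4.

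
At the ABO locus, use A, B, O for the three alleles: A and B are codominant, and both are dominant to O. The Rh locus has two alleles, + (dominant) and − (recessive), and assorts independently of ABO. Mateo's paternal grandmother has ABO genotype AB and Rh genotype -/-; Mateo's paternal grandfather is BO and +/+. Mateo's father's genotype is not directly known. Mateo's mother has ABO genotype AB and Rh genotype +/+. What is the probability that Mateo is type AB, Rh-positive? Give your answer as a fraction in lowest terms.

3/8

Mateo's father's ABO genotype from AB × BO: 1/4 AB, 1/4 AO, 1/4 BB, 1/4 BO.
Crossing each possibility with the mother AB and summing P(type AB): 1/4·1/2 + 1/4·1/4 + 1/4·1/2 + 1/4·1/4 = 3/8.
Similarly for Rh via the father's Rh distribution: P(Rh+) = 1.
Independent loci: 3/8 × 1 = 3/8.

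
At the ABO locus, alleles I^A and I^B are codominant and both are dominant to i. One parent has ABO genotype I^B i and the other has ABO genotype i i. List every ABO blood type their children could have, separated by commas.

O, B

Gametes from I^B i × i i give offspring ABO genotypes I^B i, i i, i.e. phenotypes O, B.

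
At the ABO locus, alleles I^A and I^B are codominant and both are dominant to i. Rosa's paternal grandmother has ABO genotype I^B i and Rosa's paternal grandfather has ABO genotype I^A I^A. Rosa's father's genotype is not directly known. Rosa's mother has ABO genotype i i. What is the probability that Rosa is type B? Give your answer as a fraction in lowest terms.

1/4

Rosa's father's ABO genotype from I^B i × I^A I^A: 1/2 I^A I^B, 1/2 I^A i.
Crossing each possibility with the mother i i and summing P(type B): 1/2·1/2 + 1/2·0 = 1/4.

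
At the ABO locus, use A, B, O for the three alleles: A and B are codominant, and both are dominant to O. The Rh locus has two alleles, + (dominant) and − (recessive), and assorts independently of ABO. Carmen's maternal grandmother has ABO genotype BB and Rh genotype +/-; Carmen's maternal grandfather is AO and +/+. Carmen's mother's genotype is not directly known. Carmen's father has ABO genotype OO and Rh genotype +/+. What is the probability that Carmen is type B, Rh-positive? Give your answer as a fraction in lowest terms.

Carmen's mother's ABO genotype from BB × AO: 1/2 AB, 1/2 BO.
Crossing each possibility with the father OO and summing P(type B): 1/2·1/2 + 1/2·1/2 = 1/2.
Similarly for Rh via the mother's Rh distribution: P(Rh+) = 1.
Independent loci: 1/2 × 1 = 1/2.

1/2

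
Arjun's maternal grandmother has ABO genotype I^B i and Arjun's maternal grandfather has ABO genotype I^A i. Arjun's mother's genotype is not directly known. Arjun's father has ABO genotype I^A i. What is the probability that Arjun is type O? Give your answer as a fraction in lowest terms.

1/4

Arjun's mother's ABO genotype from I^B i × I^A i: 1/4 I^A I^B, 1/4 I^A i, 1/4 I^B i, 1/4 i i.
Crossing each possibility with the father I^A i and summing P(type O): 1/4·0 + 1/4·1/4 + 1/4·1/4 + 1/4·1/2 = 1/4.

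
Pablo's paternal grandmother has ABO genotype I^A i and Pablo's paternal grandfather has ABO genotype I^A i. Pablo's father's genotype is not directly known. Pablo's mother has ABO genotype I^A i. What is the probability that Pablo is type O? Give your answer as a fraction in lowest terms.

Pablo's father's ABO genotype from I^A i × I^A i: 1/4 I^A I^A, 1/2 I^A i, 1/4 i i.
Crossing each possibility with the mother I^A i and summing P(type O): 1/4·0 + 1/2·1/4 + 1/4·1/2 = 1/4.

1/4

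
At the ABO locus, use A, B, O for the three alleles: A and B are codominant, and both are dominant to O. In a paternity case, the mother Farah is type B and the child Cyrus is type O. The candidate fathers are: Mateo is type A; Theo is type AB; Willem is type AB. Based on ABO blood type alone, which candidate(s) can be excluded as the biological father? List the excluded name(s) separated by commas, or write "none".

Theo, Willem

A candidate is excluded only if no genotype consistent with his phenotype could produce a type O child with a type B mother.
Theo (type AB): no genotype consistent with that phenotype can produce a type-O child with a type-B mother.
Willem (type AB): no genotype consistent with that phenotype can produce a type-O child with a type-B mother.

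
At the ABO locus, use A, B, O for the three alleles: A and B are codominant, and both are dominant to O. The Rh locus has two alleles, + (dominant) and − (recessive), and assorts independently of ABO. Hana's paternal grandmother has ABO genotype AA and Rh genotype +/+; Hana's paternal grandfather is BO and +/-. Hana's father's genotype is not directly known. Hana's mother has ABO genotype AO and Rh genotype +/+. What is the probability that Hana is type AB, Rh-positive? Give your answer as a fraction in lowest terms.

1/8

Hana's father's ABO genotype from AA × BO: 1/2 AB, 1/2 AO.
Crossing each possibility with the mother AO and summing P(type AB): 1/2·1/4 + 1/2·0 = 1/8.
Similarly for Rh via the father's Rh distribution: P(Rh+) = 1.
Independent loci: 1/8 × 1 = 1/8.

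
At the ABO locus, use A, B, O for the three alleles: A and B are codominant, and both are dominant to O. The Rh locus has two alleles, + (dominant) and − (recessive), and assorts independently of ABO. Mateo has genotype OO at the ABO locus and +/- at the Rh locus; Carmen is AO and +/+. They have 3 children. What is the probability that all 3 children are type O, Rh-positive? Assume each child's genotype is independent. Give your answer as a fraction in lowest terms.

1/8

ABO cross OO × AO → 1/2 O, 1/2 A.
Rh cross +/- × +/+ → 1 Rh+; so P(type O, Rh-positive) = 1/2 × 1 = 1/2 per child.
All 3 independent: (1/2)^3 = 1/8.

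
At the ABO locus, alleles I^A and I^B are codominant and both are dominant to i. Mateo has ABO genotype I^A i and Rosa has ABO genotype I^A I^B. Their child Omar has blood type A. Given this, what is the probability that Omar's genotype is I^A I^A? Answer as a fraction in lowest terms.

1/2

Cross I^A i × I^A I^B → 1/4 I^A I^A, 1/4 I^A I^B, 1/4 I^A i, 1/4 I^B i.
Type-A genotypes among offspring: I^A I^A (1/4), I^A i (1/4); total 1/2.
P(I^A I^A | type A) = (1/4) / (1/2) = 1/2.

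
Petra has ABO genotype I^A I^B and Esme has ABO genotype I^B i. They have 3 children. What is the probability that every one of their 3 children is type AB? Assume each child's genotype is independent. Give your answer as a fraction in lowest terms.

ABO cross I^A I^B × I^B i → 1/4 A, 1/2 B, 1/4 AB.
So P(type AB) = 1/4 per child.
All 3 independent: (1/4)^3 = 1/64.

1/64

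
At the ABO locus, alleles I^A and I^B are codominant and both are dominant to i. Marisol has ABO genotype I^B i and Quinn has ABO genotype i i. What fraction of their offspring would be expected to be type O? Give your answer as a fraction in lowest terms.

ABO cross I^B i × i i → offspring phenotypes: 1/2 O, 1/2 B.
So P(type O) = 1/2.

1/2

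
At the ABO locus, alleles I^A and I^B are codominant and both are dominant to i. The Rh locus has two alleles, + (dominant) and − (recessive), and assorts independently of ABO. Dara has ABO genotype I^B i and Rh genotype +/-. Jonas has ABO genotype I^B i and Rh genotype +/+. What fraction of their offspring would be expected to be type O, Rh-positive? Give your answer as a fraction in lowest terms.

ABO cross I^B i × I^B i → offspring phenotypes: 1/4 O, 3/4 B.
Rh cross +/- × +/+ → 1 Rh+.
Independent loci: P(type O, Rh-positive) = 1/4 × 1 = 1/4.

1/4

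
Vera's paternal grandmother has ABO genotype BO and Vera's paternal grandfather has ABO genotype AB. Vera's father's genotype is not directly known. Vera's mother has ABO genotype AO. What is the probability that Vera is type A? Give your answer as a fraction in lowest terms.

Vera's father's ABO genotype from BO × AB: 1/4 AB, 1/4 AO, 1/4 BB, 1/4 BO.
Crossing each possibility with the mother AO and summing P(type A): 1/4·1/2 + 1/4·3/4 + 1/4·0 + 1/4·1/4 = 3/8.

3/8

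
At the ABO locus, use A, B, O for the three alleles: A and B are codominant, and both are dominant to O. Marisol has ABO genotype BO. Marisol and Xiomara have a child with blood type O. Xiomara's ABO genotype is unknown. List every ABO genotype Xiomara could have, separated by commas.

For each candidate genotype of Xiomara, check whether crossing it with BO can produce every observed child phenotype.
  AA → possible child types {A, AB} ✗
  AB → possible child types {A, B, AB} ✗
  AO → possible child types {O, A, B, AB} ✓
  BB → possible child types {B} ✗
  BO → possible child types {O, B} ✓
  OO → possible child types {O, B} ✓

AO, BO, OO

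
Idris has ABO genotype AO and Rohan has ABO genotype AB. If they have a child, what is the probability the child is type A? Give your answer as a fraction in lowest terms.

ABO cross AO × AB → offspring phenotypes: 1/2 A, 1/4 B, 1/4 AB.
So P(type A) = 1/2.

1/2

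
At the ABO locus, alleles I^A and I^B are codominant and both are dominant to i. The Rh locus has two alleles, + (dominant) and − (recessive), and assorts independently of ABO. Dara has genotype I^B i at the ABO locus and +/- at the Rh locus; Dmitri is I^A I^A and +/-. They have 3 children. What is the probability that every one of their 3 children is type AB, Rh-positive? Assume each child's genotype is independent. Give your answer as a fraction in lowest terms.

27/512

ABO cross I^B i × I^A I^A → 1/2 A, 1/2 AB.
Rh cross +/- × +/- → 3/4 Rh+, 1/4 Rh-; so P(type AB, Rh-positive) = 1/2 × 3/4 = 3/8 per child.
All 3 independent: (3/8)^3 = 27/512.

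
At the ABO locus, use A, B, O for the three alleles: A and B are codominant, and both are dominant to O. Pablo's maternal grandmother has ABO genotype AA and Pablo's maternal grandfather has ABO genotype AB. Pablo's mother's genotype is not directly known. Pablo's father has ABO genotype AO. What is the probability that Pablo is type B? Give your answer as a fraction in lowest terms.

1/8

Pablo's mother's ABO genotype from AA × AB: 1/2 AA, 1/2 AB.
Crossing each possibility with the father AO and summing P(type B): 1/2·0 + 1/2·1/4 = 1/8.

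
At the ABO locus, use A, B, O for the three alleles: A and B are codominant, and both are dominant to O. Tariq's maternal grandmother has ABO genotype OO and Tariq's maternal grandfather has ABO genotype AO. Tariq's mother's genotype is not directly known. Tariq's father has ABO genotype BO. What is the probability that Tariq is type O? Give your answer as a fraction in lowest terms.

Tariq's mother's ABO genotype from OO × AO: 1/2 AO, 1/2 OO.
Crossing each possibility with the father BO and summing P(type O): 1/2·1/4 + 1/2·1/2 = 3/8.

3/8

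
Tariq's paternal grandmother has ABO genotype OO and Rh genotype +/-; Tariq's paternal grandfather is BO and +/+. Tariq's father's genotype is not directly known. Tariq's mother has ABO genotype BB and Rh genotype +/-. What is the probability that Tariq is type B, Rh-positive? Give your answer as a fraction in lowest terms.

Tariq's father's ABO genotype from OO × BO: 1/2 BO, 1/2 OO.
Crossing each possibility with the mother BB and summing P(type B): 1/2·1 + 1/2·1 = 1.
Similarly for Rh via the father's Rh distribution: P(Rh+) = 7/8.
Independent loci: 1 × 7/8 = 7/8.

7/8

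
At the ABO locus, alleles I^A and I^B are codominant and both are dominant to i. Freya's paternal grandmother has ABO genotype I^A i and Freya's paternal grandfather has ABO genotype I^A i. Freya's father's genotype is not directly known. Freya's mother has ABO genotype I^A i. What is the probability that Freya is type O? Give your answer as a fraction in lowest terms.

Freya's father's ABO genotype from I^A i × I^A i: 1/4 I^A I^A, 1/2 I^A i, 1/4 i i.
Crossing each possibility with the mother I^A i and summing P(type O): 1/4·0 + 1/2·1/4 + 1/4·1/2 = 1/4.

1/4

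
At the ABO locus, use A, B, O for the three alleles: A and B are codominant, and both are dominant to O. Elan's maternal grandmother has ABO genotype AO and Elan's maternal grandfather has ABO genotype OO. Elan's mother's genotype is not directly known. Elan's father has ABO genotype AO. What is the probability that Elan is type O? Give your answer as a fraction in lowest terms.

3/8

Elan's mother's ABO genotype from AO × OO: 1/2 AO, 1/2 OO.
Crossing each possibility with the father AO and summing P(type O): 1/2·1/4 + 1/2·1/2 = 3/8.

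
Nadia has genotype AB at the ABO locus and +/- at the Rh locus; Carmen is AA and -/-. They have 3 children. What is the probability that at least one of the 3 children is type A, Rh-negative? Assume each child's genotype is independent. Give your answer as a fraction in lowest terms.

37/64

ABO cross AB × AA → 1/2 A, 1/2 AB.
Rh cross +/- × -/- → 1/2 Rh+, 1/2 Rh-; so P(type A, Rh-negative) = 1/2 × 1/2 = 1/4 per child.
P(none) = (3/4)^3 = 27/64; P(at least one) = 1 − 27/64 = 37/64.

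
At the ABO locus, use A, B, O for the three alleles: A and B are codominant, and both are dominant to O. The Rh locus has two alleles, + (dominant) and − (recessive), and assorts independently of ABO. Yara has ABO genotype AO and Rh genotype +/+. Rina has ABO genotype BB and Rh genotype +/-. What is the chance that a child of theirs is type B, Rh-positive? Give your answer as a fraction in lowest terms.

1/2

ABO cross AO × BB → offspring phenotypes: 1/2 B, 1/2 AB.
Rh cross +/+ × +/- → 1 Rh+.
Independent loci: P(type B, Rh-positive) = 1/2 × 1 = 1/2.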